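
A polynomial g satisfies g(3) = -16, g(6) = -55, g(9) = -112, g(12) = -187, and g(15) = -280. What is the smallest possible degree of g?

Forward differences of the values at n = 3, 6, 9, 12, 15:
  g  : -16  -55  -112  -187  -280
  Δ  : -39  -57  -75  -93
  Δ^2: -18  -18  -18
  Δ^3: 0  0
  Δ^4: 0
The second differences are constant (-18) and nonzero, while all higher differences vanish, so the minimal degree is 2.

2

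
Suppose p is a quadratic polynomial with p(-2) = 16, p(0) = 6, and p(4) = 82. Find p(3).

51

Using the Lagrange interpolation formula with nodes -2, 0, 4:
  L_0(u) = u(u - 4) / 12
  L_1(u) = (u + 2)(u - 4) / -8
  L_2(u) = (u + 2)u / 24
Then p(u) = 16·L_0(u) + 6·L_1(u) + 82·L_2(u).
Expanding and collecting terms gives p(u) = 4u^2 + 3u + 6.
Evaluating at u = 3: p(3) = 51.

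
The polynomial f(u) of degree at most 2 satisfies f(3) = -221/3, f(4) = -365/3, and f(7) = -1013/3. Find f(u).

Using the Lagrange interpolation formula with nodes 3, 4, 7:
  L_0(u) = (u - 4)(u - 7) / 4
  L_1(u) = (u - 3)(u - 7) / -3
  L_2(u) = (u - 3)(u - 4) / 12
Then f(u) = -221/3·L_0(u) - 365/3·L_1(u) - 1013/3·L_2(u).
Expanding and collecting terms gives f(u) = -6u^2 - 6u - 5/3.
Check: f(3) = -221/3. ✓

f(u) = -6u^2 - 6u - 5/3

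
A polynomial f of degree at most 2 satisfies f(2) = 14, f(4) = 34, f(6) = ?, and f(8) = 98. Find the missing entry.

62

The 3 known points determine the degree-2 polynomial uniquely.
Write f(u) = au^2 + bu + c. Substituting each data point gives a linear system:
  4a + 2b + c = 14
  16a + 4b + c = 34
  64a + 8b + c = 98
Solving the system yields a = 1, b = 4, c = 2.
So f(u) = u^2 + 4u + 2.
Then f(6) = 62.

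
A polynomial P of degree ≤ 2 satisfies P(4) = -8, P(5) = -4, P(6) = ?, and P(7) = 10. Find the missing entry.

2

The 3 known points determine the degree-2 polynomial uniquely.
Write P(x) = ax^2 + bx + c. Substituting each data point gives a linear system:
  16a + 4b + c = -8
  25a + 5b + c = -4
  49a + 7b + c = 10
Solving the system yields a = 1, b = -5, c = -4.
So P(x) = x^2 - 5x - 4.
Then P(6) = 2.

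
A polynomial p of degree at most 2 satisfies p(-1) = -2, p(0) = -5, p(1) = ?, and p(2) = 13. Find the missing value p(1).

The 3 known points determine the degree-2 polynomial uniquely.
Write p(x) = ax^2 + bx + c. Substituting each data point gives a linear system:
  a - b + c = -2
  c = -5
  4a + 2b + c = 13
Solving the system yields a = 4, b = 1, c = -5.
So p(x) = 4x^2 + x - 5.
Then p(1) = 0.

0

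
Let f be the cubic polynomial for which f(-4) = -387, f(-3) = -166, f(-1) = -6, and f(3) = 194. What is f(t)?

f(t) = 6t^3 + t^2 + 6t + 5

Write f(t) = at^3 + bt^2 + ct + d. Substituting each data point gives a linear system:
  -64a + 16b - 4c + d = -387
  -27a + 9b - 3c + d = -166
  -a + b - c + d = -6
  27a + 9b + 3c + d = 194
Solving the system yields a = 6, b = 1, c = 6, d = 5.
So f(t) = 6t³ + t² + 6t + 5.
Check: f(-4) = -387. ✓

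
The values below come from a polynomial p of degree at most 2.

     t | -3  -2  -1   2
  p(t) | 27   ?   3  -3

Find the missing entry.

13

The 3 known points determine the degree-2 polynomial uniquely.
Write p(t) = at^2 + bt + c. Substituting each data point gives a linear system:
  9a - 3b + c = 27
  a - b + c = 3
  4a + 2b + c = -3
Solving the system yields a = 2, b = -4, c = -3.
So p(t) = 2t^2 - 4t - 3.
Then p(-2) = 13.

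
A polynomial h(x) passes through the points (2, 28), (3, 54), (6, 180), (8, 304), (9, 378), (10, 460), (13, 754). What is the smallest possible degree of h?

2

Divided differences on the nodes 2, 3, 6, 8, 9, 10, 13:
  order 0: 28  54  180  304  378  460  754
  order 1: 26  42  62  74  82  98
  order 2: 4  4  4  4  4
  order 3: 0  0  0  0
  order 4: 0  0  0
  order 5: 0  0
  order 6: 0
The order-2 divided differences are all 4 (nonzero) and every higher order vanishes, so the data lies on a polynomial of degree exactly 2.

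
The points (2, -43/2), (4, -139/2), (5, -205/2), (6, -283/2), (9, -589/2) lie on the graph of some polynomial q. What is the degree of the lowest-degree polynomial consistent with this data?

2

Divided differences on the nodes 2, 4, 5, 6, 9:
  order 0: -43/2  -139/2  -205/2  -283/2  -589/2
  order 1: -24  -33  -39  -51
  order 2: -3  -3  -3
  order 3: 0  0
  order 4: 0
The order-2 divided differences are all -3 (nonzero) and every higher order vanishes, so the data lies on a polynomial of degree exactly 2.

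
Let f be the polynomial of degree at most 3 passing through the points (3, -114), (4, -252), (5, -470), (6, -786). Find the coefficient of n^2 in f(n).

-4

Write f(n) = an^3 + bn^2 + cn + d. Substituting each data point gives a linear system:
  27a + 9b + 3c + d = -114
  64a + 16b + 4c + d = -252
  125a + 25b + 5c + d = -470
  216a + 36b + 6c + d = -786
Solving the system yields a = -3, b = -4, c = 1, d = 0.
So f(n) = -3n^3 - 4n^2 + n.
The coefficient of n^2 is -4.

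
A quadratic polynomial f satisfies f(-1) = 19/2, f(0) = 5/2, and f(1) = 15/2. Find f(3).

Using the Lagrange interpolation formula with nodes -1, 0, 1:
  L_0(n) = n(n - 1) / 2
  L_1(n) = (n + 1)(n - 1) / -1
  L_2(n) = (n + 1)n / 2
Then f(n) = 19/2·L_0(n) + 5/2·L_1(n) + 15/2·L_2(n).
Expanding and collecting terms gives f(n) = 6n^2 - n + 5/2.
Evaluating at n = 3: f(3) = 107/2.

107/2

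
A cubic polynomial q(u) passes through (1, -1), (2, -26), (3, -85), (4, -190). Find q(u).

Using the Lagrange interpolation formula with nodes 1, 2, 3, 4:
  L_0(u) = (u - 2)(u - 3)(u - 4) / -6
  L_1(u) = (u - 1)(u - 3)(u - 4) / 2
  L_2(u) = (u - 1)(u - 2)(u - 4) / -2
  L_3(u) = (u - 1)(u - 2)(u - 3) / 6
Then q(u) = -1·L_0(u) - 26·L_1(u) - 85·L_2(u) - 190·L_3(u).
Expanding and collecting terms gives q(u) = -2u^3 - 5u^2 + 4u + 2.
Check: q(3) = -85. ✓

q(u) = -2u^3 - 5u^2 + 4u + 2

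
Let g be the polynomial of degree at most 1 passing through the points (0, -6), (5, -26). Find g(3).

-18

Using the Lagrange interpolation formula with nodes 0, 5:
  L_0(u) = (u - 5) / -5
  L_1(u) = u / 5
Then g(u) = -6·L_0(u) - 26·L_1(u).
Expanding and collecting terms gives g(u) = -4u - 6.
Evaluating at u = 3: g(3) = -18.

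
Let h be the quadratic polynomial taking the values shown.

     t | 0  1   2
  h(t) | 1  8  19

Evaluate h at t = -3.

4

Write h(t) = at^2 + bt + c. Substituting each data point gives a linear system:
  c = 1
  a + b + c = 8
  4a + 2b + c = 19
Solving the system yields a = 2, b = 5, c = 1.
So h(t) = 2t² + 5t + 1.
Then h(-3) = 4.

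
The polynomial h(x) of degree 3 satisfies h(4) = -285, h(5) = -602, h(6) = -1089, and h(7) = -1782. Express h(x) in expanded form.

h(x) = -6x^3 + 5x^2 + 4x + 3

Write h(x) = ax^3 + bx^2 + cx + d. Substituting each data point gives a linear system:
  64a + 16b + 4c + d = -285
  125a + 25b + 5c + d = -602
  216a + 36b + 6c + d = -1089
  343a + 49b + 7c + d = -1782
Solving the system yields a = -6, b = 5, c = 4, d = 3.
So h(x) = -6x³ + 5x² + 4x + 3.
Check: h(5) = -602. ✓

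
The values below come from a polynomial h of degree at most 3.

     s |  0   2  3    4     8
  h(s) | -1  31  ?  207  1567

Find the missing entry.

92

The 4 known points determine the degree-3 polynomial uniquely.
Write h(s) = as^3 + bs^2 + cs + d. Substituting each data point gives a linear system:
  d = -1
  8a + 4b + 2c + d = 31
  64a + 16b + 4c + d = 207
  512a + 64b + 8c + d = 1567
Solving the system yields a = 3, b = 0, c = 4, d = -1.
So h(s) = 3s^3 + 4s - 1.
Then h(3) = 92.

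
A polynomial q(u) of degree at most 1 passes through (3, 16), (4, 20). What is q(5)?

24

Write q(u) = au + b. Substituting each data point gives a linear system:
  3a + b = 16
  4a + b = 20
Solving the system yields a = 4, b = 4.
So q(u) = 4u + 4.
Then q(5) = 24.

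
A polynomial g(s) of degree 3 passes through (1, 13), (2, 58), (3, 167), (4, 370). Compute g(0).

Forward differences of the values at s = 1, 2, 3, 4:
  g  : 13  58  167  370
  Δ  : 45  109  203
  Δ^2: 64  94
  Δ^3: 30
The third differences are constant, confirming degree 3.
Interpolating (Newton forward form) and evaluating at s = 0 gives g(0) = 2.

2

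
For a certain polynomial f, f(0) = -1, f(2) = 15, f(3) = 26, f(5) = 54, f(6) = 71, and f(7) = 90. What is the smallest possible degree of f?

2

Divided differences on the nodes 0, 2, 3, 5, 6, 7:
  order 0: -1  15  26  54  71  90
  order 1: 8  11  14  17  19
  order 2: 1  1  1  1
  order 3: 0  0  0
  order 4: 0  0
  order 5: 0
The order-2 divided differences are all 1 (nonzero) and every higher order vanishes, so the data lies on a polynomial of degree exactly 2.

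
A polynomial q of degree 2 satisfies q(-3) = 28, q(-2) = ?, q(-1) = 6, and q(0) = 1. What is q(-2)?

The 3 known points determine the degree-2 polynomial uniquely.
Write q(x) = ax^2 + bx + c. Substituting each data point gives a linear system:
  9a - 3b + c = 28
  a - b + c = 6
  c = 1
Solving the system yields a = 2, b = -3, c = 1.
So q(x) = 2x^2 - 3x + 1.
Then q(-2) = 15.

15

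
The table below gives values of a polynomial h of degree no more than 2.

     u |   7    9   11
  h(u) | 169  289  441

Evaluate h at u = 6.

121

Write h(u) = au^2 + bu + c. Substituting each data point gives a linear system:
  49a + 7b + c = 169
  81a + 9b + c = 289
  121a + 11b + c = 441
Solving the system yields a = 4, b = -4, c = 1.
So h(u) = 4u² - 4u + 1.
Then h(6) = 121.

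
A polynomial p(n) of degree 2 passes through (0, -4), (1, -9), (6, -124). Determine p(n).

p(n) = -3n^2 - 2n - 4

Using the Lagrange interpolation formula with nodes 0, 1, 6:
  L_0(n) = (n - 1)(n - 6) / 6
  L_1(n) = n(n - 6) / -5
  L_2(n) = n(n - 1) / 30
Then p(n) = -4·L_0(n) - 9·L_1(n) - 124·L_2(n).
Expanding and collecting terms gives p(n) = -3n^2 - 2n - 4.
Check: p(1) = -9. ✓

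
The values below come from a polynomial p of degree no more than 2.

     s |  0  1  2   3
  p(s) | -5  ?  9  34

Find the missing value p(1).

On equispaced nodes a degree-2 polynomial has vanishing third forward difference, so
  - p(0) + 3·p(1) - 3·p(2) + p(3) = 0.
Substituting the known values and solving for p(1):
  3·p(1) = -12
  p(1) = -4.

-4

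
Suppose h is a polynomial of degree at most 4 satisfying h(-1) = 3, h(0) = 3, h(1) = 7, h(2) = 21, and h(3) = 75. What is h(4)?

Using the Lagrange interpolation formula with nodes -1, 0, 1, 2, 3:
  L_0(t) = t(t - 1)(t - 2)(t - 3) / 24
  L_1(t) = (t + 1)(t - 1)(t - 2)(t - 3) / -6
  L_2(t) = (t + 1)t(t - 2)(t - 3) / 4
  L_3(t) = (t + 1)t(t - 1)(t - 3) / -6
  L_4(t) = (t + 1)t(t - 1)(t - 2) / 24
Then h(t) = 3·L_0(t) + 3·L_1(t) + 7·L_2(t) + 21·L_3(t) + 75·L_4(t).
Expanding and collecting terms gives h(t) = t^4 - t^3 + t^2 + 3t + 3.
Evaluating at t = 4: h(4) = 223.

223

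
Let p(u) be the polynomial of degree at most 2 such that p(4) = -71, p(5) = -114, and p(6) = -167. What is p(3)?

Using the Lagrange interpolation formula with nodes 4, 5, 6:
  L_0(u) = (u - 5)(u - 6) / 2
  L_1(u) = (u - 4)(u - 6) / -1
  L_2(u) = (u - 4)(u - 5) / 2
Then p(u) = -71·L_0(u) - 114·L_1(u) - 167·L_2(u).
Expanding and collecting terms gives p(u) = -5u^2 + 2u + 1.
Evaluating at u = 3: p(3) = -38.

-38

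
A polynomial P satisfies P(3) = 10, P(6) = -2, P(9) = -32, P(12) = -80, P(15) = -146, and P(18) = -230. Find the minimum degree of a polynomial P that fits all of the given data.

2

Forward differences of the values at s = 3, 6, 9, 12, 15, 18:
  P  : 10  -2  -32  -80  -146  -230
  Δ  : -12  -30  -48  -66  -84
  Δ^2: -18  -18  -18  -18
  Δ^3: 0  0  0
  Δ^4: 0  0
  Δ^5: 0
The second differences are constant (-18) and nonzero, while all higher differences vanish, so the minimal degree is 2.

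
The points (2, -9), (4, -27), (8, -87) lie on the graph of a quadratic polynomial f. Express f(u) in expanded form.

f(u) = -u^2 - 3u + 1

Write f(u) = au^2 + bu + c. Substituting each data point gives a linear system:
  4a + 2b + c = -9
  16a + 4b + c = -27
  64a + 8b + c = -87
Solving the system yields a = -1, b = -3, c = 1.
So f(u) = -u^2 - 3u + 1.
Check: f(4) = -27. ✓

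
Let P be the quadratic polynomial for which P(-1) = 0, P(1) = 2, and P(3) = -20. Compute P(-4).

Write P(s) = as^2 + bs + c. Substituting each data point gives a linear system:
  a - b + c = 0
  a + b + c = 2
  9a + 3b + c = -20
Solving the system yields a = -3, b = 1, c = 4.
So P(s) = -3s² + s + 4.
Then P(-4) = -48.

-48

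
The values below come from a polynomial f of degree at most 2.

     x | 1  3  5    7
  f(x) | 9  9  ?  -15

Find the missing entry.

1

The 3 known points determine the degree-2 polynomial uniquely.
Write f(x) = ax^2 + bx + c. Substituting each data point gives a linear system:
  a + b + c = 9
  9a + 3b + c = 9
  49a + 7b + c = -15
Solving the system yields a = -1, b = 4, c = 6.
So f(x) = -x² + 4x + 6.
Then f(5) = 1.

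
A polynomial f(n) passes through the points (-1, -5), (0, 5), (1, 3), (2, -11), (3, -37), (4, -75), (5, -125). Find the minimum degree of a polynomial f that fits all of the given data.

2

Forward differences of the values at n = -1, 0, 1, 2, 3, 4, 5:
  f  : -5  5  3  -11  -37  -75  -125
  Δ  : 10  -2  -14  -26  -38  -50
  Δ^2: -12  -12  -12  -12  -12
  Δ^3: 0  0  0  0
  Δ^4: 0  0  0
  Δ^5: 0  0
  Δ^6: 0
The second differences are constant (-12) and nonzero, while all higher differences vanish, so the minimal degree is 2.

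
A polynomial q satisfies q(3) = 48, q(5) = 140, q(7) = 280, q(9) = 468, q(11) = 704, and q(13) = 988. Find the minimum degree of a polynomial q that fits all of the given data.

Forward differences of the values at t = 3, 5, 7, 9, 11, 13:
  q  : 48  140  280  468  704  988
  Δ  : 92  140  188  236  284
  Δ^2: 48  48  48  48
  Δ^3: 0  0  0
  Δ^4: 0  0
  Δ^5: 0
The second differences are constant (48) and nonzero, while all higher differences vanish, so the minimal degree is 2.

2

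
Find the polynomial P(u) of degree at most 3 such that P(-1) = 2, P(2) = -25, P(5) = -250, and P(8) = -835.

Write P(u) = au^3 + bu^2 + cu + d. Substituting each data point gives a linear system:
  -a + b - c + d = 2
  8a + 4b + 2c + d = -25
  125a + 25b + 5c + d = -250
  512a + 64b + 8c + d = -835
Solving the system yields a = -1, b = -5, c = -1, d = 5.
So P(u) = -u^3 - 5u^2 - u + 5.
Check: P(2) = -25. ✓

P(u) = -u^3 - 5u^2 - u + 5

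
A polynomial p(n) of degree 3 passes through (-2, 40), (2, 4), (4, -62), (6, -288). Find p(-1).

13

Using the Lagrange interpolation formula with nodes -2, 2, 4, 6:
  L_0(n) = (n - 2)(n - 4)(n - 6) / -192
  L_1(n) = (n + 2)(n - 4)(n - 6) / 32
  L_2(n) = (n + 2)(n - 2)(n - 6) / -24
  L_3(n) = (n + 2)(n - 2)(n - 4) / 64
Then p(n) = 40·L_0(n) + 4·L_1(n) - 62·L_2(n) - 288·L_3(n).
Expanding and collecting terms gives p(n) = -2n³ + 4n² - n + 6.
Evaluating at n = -1: p(-1) = 13.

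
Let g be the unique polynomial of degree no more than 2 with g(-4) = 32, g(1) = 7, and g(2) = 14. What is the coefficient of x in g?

Write g(x) = ax^2 + bx + c. Substituting each data point gives a linear system:
  16a - 4b + c = 32
  a + b + c = 7
  4a + 2b + c = 14
Solving the system yields a = 2, b = 1, c = 4.
So g(x) = 2x^2 + x + 4.
The coefficient of x is 1.

1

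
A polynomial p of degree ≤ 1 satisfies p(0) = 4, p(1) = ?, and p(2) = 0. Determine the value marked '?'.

The 2 known points determine the degree-1 polynomial uniquely.
Write p(t) = at + b. Substituting each data point gives a linear system:
  b = 4
  2a + b = 0
Solving the system yields a = -2, b = 4.
So p(t) = -2t + 4.
Then p(1) = 2.

2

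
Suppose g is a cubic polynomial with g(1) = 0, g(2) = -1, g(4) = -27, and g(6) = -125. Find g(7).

Write g(u) = au^3 + bu^2 + cu + d. Substituting each data point gives a linear system:
  a + b + c + d = 0
  8a + 4b + 2c + d = -1
  64a + 16b + 4c + d = -27
  216a + 36b + 6c + d = -125
Solving the system yields a = -1, b = 3, c = -3, d = 1.
So g(u) = -u^3 + 3u^2 - 3u + 1.
Then g(7) = -216.

-216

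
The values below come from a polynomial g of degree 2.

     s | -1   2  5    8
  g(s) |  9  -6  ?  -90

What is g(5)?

-39

The 3 known points determine the degree-2 polynomial uniquely.
Write g(s) = as^2 + bs + c. Substituting each data point gives a linear system:
  a - b + c = 9
  4a + 2b + c = -6
  64a + 8b + c = -90
Solving the system yields a = -1, b = -4, c = 6.
So g(s) = -s^2 - 4s + 6.
Then g(5) = -39.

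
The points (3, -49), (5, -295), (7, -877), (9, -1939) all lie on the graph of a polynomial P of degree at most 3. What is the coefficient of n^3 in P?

-3

Write P(n) = an^3 + bn^2 + cn + d. Substituting each data point gives a linear system:
  27a + 9b + 3c + d = -49
  125a + 25b + 5c + d = -295
  343a + 49b + 7c + d = -877
  729a + 81b + 9c + d = -1939
Solving the system yields a = -3, b = 3, c = 0, d = 5.
So P(n) = -3n^3 + 3n^2 + 5.
The leading coefficient is -3.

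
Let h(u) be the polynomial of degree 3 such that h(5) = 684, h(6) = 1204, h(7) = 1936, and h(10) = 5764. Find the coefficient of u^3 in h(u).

6

Write h(u) = au^3 + bu^2 + cu + d. Substituting each data point gives a linear system:
  125a + 25b + 5c + d = 684
  216a + 36b + 6c + d = 1204
  343a + 49b + 7c + d = 1936
  1000a + 100b + 10c + d = 5764
Solving the system yields a = 6, b = -2, c = -4, d = 4.
So h(u) = 6u^3 - 2u^2 - 4u + 4.
The leading coefficient is 6.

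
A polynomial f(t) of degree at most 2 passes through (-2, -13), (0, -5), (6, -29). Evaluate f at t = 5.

-20

Write f(t) = at^2 + bt + c. Substituting each data point gives a linear system:
  4a - 2b + c = -13
  c = -5
  36a + 6b + c = -29
Solving the system yields a = -1, b = 2, c = -5.
So f(t) = -t² + 2t - 5.
Then f(5) = -20.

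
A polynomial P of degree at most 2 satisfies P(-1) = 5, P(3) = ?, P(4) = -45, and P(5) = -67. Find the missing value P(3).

-27

The 3 known points determine the degree-2 polynomial uniquely.
Write P(s) = as^2 + bs + c. Substituting each data point gives a linear system:
  a - b + c = 5
  16a + 4b + c = -45
  25a + 5b + c = -67
Solving the system yields a = -2, b = -4, c = 3.
So P(s) = -2s^2 - 4s + 3.
Then P(3) = -27.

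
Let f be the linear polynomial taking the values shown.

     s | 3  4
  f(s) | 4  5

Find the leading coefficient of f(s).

Write f(s) = as + b. Substituting each data point gives a linear system:
  3a + b = 4
  4a + b = 5
Solving the system yields a = 1, b = 1.
So f(s) = s + 1.
The leading coefficient is 1.

1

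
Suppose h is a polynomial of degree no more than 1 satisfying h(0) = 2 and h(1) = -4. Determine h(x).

h(x) = -6x + 2

Write h(x) = ax + b. Substituting each data point gives a linear system:
  b = 2
  a + b = -4
Solving the system yields a = -6, b = 2.
So h(x) = -6x + 2.
Check: h(1) = -4. ✓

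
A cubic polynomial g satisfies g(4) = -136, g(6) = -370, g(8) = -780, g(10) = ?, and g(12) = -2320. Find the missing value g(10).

-1414

On equispaced nodes a degree-3 polynomial has vanishing fourth forward difference, so
  g(4) - 4·g(6) + 6·g(8) - 4·g(10) + g(12) = 0.
Substituting the known values and solving for g(10):
  -4·g(10) = 5656
  g(10) = -1414.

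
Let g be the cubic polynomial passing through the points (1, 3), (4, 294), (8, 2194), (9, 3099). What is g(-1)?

Using the Lagrange interpolation formula with nodes 1, 4, 8, 9:
  L_0(t) = (t - 4)(t - 8)(t - 9) / -168
  L_1(t) = (t - 1)(t - 8)(t - 9) / 60
  L_2(t) = (t - 1)(t - 4)(t - 9) / -28
  L_3(t) = (t - 1)(t - 4)(t - 8) / 40
Then g(t) = 3·L_0(t) + 294·L_1(t) + 2194·L_2(t) + 3099·L_3(t).
Expanding and collecting terms gives g(t) = 4t^3 + 2t^2 + 3t - 6.
Evaluating at t = -1: g(-1) = -11.

-11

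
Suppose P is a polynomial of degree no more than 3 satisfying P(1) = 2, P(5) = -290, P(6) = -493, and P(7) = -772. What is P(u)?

P(u) = -2u^3 - 2u^2 + u + 5

Using the Lagrange interpolation formula with nodes 1, 5, 6, 7:
  L_0(u) = (u - 5)(u - 6)(u - 7) / -120
  L_1(u) = (u - 1)(u - 6)(u - 7) / 8
  L_2(u) = (u - 1)(u - 5)(u - 7) / -5
  L_3(u) = (u - 1)(u - 5)(u - 6) / 12
Then P(u) = 2·L_0(u) - 290·L_1(u) - 493·L_2(u) - 772·L_3(u).
Expanding and collecting terms gives P(u) = -2u³ - 2u² + u + 5.
Check: P(1) = 2. ✓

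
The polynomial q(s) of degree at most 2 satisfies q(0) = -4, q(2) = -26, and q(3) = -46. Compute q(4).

Using the Lagrange interpolation formula with nodes 0, 2, 3:
  L_0(s) = (s - 2)(s - 3) / 6
  L_1(s) = s(s - 3) / -2
  L_2(s) = s(s - 2) / 3
Then q(s) = -4·L_0(s) - 26·L_1(s) - 46·L_2(s).
Expanding and collecting terms gives q(s) = -3s² - 5s - 4.
Evaluating at s = 4: q(4) = -72.

-72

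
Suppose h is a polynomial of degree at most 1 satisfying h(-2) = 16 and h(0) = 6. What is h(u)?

h(u) = -5u + 6

Write h(u) = au + b. Substituting each data point gives a linear system:
  -2a + b = 16
  b = 6
Solving the system yields a = -5, b = 6.
So h(u) = -5u + 6.
Check: h(-2) = 16. ✓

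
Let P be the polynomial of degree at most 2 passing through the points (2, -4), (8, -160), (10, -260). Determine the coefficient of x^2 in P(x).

Write P(x) = ax^2 + bx + c. Substituting each data point gives a linear system:
  4a + 2b + c = -4
  64a + 8b + c = -160
  100a + 10b + c = -260
Solving the system yields a = -3, b = 4, c = 0.
So P(x) = -3x^2 + 4x.
The leading coefficient is -3.

-3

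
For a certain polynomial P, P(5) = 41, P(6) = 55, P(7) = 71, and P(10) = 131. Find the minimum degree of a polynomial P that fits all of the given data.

2

Divided differences on the nodes 5, 6, 7, 10:
  order 0: 41  55  71  131
  order 1: 14  16  20
  order 2: 1  1
  order 3: 0
The order-2 divided differences are all 1 (nonzero) and every higher order vanishes, so the data lies on a polynomial of degree exactly 2.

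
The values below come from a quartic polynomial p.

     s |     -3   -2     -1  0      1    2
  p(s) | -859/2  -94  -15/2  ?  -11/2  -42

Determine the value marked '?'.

-2

The 5 known points determine the degree-4 polynomial uniquely.
Write p(s) = as^4 + bs^3 + cs^2 + ds + e. Substituting each data point gives a linear system:
  81a - 27b + 9c - 3d + e = -859/2
  16a - 8b + 4c - 2d + e = -94
  a - b + c - d + e = -15/2
  a + b + c + d + e = -11/2
  16a + 8b + 4c + 2d + e = -42
Solving the system yields a = -4, b = 4, c = -1/2, d = -3, e = -2.
So p(s) = -4s⁴ + 4s³ - (1/2)s² - 3s - 2.
Then p(0) = -2.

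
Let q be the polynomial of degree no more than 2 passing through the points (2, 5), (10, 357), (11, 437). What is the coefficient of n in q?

-4

Write q(n) = an^2 + bn + c. Substituting each data point gives a linear system:
  4a + 2b + c = 5
  100a + 10b + c = 357
  121a + 11b + c = 437
Solving the system yields a = 4, b = -4, c = -3.
So q(n) = 4n^2 - 4n - 3.
The coefficient of n is -4.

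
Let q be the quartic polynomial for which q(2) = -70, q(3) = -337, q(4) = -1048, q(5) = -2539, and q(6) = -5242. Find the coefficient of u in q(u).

3

Write q(u) = au^4 + bu^3 + cu^2 + du + e. Substituting each data point gives a linear system:
  16a + 8b + 4c + 2d + e = -70
  81a + 27b + 9c + 3d + e = -337
  256a + 64b + 16c + 4d + e = -1048
  625a + 125b + 25c + 5d + e = -2539
  1296a + 216b + 36c + 6d + e = -5242
Solving the system yields a = -4, b = 0, c = -2, d = 3, e = -4.
So q(u) = -4u^4 - 2u^2 + 3u - 4.
The coefficient of u is 3.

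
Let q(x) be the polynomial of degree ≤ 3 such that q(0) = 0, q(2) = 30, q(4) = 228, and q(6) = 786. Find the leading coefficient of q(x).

4

Write q(x) = ax^3 + bx^2 + cx + d. Substituting each data point gives a linear system:
  d = 0
  8a + 4b + 2c + d = 30
  64a + 16b + 4c + d = 228
  216a + 36b + 6c + d = 786
Solving the system yields a = 4, b = -3, c = 5, d = 0.
So q(x) = 4x^3 - 3x^2 + 5x.
The leading coefficient is 4.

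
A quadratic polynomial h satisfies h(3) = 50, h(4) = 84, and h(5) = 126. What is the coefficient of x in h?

6

Write h(x) = ax^2 + bx + c. Substituting each data point gives a linear system:
  9a + 3b + c = 50
  16a + 4b + c = 84
  25a + 5b + c = 126
Solving the system yields a = 4, b = 6, c = -4.
So h(x) = 4x² + 6x - 4.
The coefficient of x is 6.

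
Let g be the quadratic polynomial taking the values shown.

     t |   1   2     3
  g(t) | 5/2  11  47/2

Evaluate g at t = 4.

Write g(t) = at^2 + bt + c. Substituting each data point gives a linear system:
  a + b + c = 5/2
  4a + 2b + c = 11
  9a + 3b + c = 47/2
Solving the system yields a = 2, b = 5/2, c = -2.
So g(t) = 2t^2 + (5/2)t - 2.
Then g(4) = 40.

40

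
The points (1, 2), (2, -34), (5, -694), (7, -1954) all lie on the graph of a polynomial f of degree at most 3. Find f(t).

f(t) = -6t^3 + 2t^2 + 6

Write f(t) = at^3 + bt^2 + ct + d. Substituting each data point gives a linear system:
  a + b + c + d = 2
  8a + 4b + 2c + d = -34
  125a + 25b + 5c + d = -694
  343a + 49b + 7c + d = -1954
Solving the system yields a = -6, b = 2, c = 0, d = 6.
So f(t) = -6t^3 + 2t^2 + 6.
Check: f(7) = -1954. ✓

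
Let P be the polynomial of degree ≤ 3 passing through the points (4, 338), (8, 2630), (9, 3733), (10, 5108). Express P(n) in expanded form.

P(n) = 5n^3 + n^2 + n - 2

Using the Lagrange interpolation formula with nodes 4, 8, 9, 10:
  L_0(n) = (n - 8)(n - 9)(n - 10) / -120
  L_1(n) = (n - 4)(n - 9)(n - 10) / 8
  L_2(n) = (n - 4)(n - 8)(n - 10) / -5
  L_3(n) = (n - 4)(n - 8)(n - 9) / 12
Then P(n) = 338·L_0(n) + 2630·L_1(n) + 3733·L_2(n) + 5108·L_3(n).
Expanding and collecting terms gives P(n) = 5n³ + n² + n - 2.
Check: P(8) = 2630. ✓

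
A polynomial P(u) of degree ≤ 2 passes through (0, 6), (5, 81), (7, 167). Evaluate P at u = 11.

Using the Lagrange interpolation formula with nodes 0, 5, 7:
  L_0(u) = (u - 5)(u - 7) / 35
  L_1(u) = u(u - 7) / -10
  L_2(u) = u(u - 5) / 14
Then P(u) = 6·L_0(u) + 81·L_1(u) + 167·L_2(u).
Expanding and collecting terms gives P(u) = 4u^2 - 5u + 6.
Evaluating at u = 11: P(11) = 435.

435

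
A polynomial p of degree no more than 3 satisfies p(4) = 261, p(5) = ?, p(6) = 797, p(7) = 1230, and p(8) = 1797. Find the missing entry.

The 4 known points determine the degree-3 polynomial uniquely.
Write p(x) = ax^3 + bx^2 + cx + d. Substituting each data point gives a linear system:
  64a + 16b + 4c + d = 261
  216a + 36b + 6c + d = 797
  343a + 49b + 7c + d = 1230
  512a + 64b + 8c + d = 1797
Solving the system yields a = 3, b = 4, c = 0, d = 5.
So p(x) = 3x^3 + 4x^2 + 5.
Then p(5) = 480.

480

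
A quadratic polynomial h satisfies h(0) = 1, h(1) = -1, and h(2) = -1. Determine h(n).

h(n) = n^2 - 3n + 1

Using the Lagrange interpolation formula with nodes 0, 1, 2:
  L_0(n) = (n - 1)(n - 2) / 2
  L_1(n) = n(n - 2) / -1
  L_2(n) = n(n - 1) / 2
Then h(n) = 1·L_0(n) - 1·L_1(n) - 1·L_2(n).
Expanding and collecting terms gives h(n) = n² - 3n + 1.
Check: h(0) = 1. ✓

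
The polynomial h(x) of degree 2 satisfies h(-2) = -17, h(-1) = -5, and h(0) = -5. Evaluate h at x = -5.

Write h(x) = ax^2 + bx + c. Substituting each data point gives a linear system:
  4a - 2b + c = -17
  a - b + c = -5
  c = -5
Solving the system yields a = -6, b = -6, c = -5.
So h(x) = -6x² - 6x - 5.
Then h(-5) = -125.

-125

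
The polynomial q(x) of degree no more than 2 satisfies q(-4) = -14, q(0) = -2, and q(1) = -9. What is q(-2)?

Write q(x) = ax^2 + bx + c. Substituting each data point gives a linear system:
  16a - 4b + c = -14
  c = -2
  a + b + c = -9
Solving the system yields a = -2, b = -5, c = -2.
So q(x) = -2x^2 - 5x - 2.
Then q(-2) = 0.

0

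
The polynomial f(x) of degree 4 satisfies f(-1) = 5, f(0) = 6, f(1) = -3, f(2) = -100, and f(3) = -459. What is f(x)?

Write f(x) = ax^4 + bx^3 + cx^2 + dx + e. Substituting each data point gives a linear system:
  a - b + c - d + e = 5
  e = 6
  a + b + c + d + e = -3
  16a + 8b + 4c + 2d + e = -100
  81a + 27b + 9c + 3d + e = -459
Solving the system yields a = -4, b = -5, c = -1, d = 1, e = 6.
So f(x) = -4x^4 - 5x^3 - x^2 + x + 6.
Check: f(2) = -100. ✓

f(x) = -4x^4 - 5x^3 - x^2 + x + 6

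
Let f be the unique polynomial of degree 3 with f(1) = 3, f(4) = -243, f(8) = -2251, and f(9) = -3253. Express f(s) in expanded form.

Using the Lagrange interpolation formula with nodes 1, 4, 8, 9:
  L_0(s) = (s - 4)(s - 8)(s - 9) / -168
  L_1(s) = (s - 1)(s - 8)(s - 9) / 60
  L_2(s) = (s - 1)(s - 4)(s - 9) / -28
  L_3(s) = (s - 1)(s - 4)(s - 8) / 40
Then f(s) = 3·L_0(s) - 243·L_1(s) - 2251·L_2(s) - 3253·L_3(s).
Expanding and collecting terms gives f(s) = -5s^3 + 5s^2 - 2s + 5.
Check: f(9) = -3253. ✓

f(s) = -5s^3 + 5s^2 - 2s + 5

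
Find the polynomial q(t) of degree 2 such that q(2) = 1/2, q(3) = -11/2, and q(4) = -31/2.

Using the Lagrange interpolation formula with nodes 2, 3, 4:
  L_0(t) = (t - 3)(t - 4) / 2
  L_1(t) = (t - 2)(t - 4) / -1
  L_2(t) = (t - 2)(t - 3) / 2
Then q(t) = 1/2·L_0(t) - 11/2·L_1(t) - 31/2·L_2(t).
Expanding and collecting terms gives q(t) = -2t^2 + 4t + 1/2.
Check: q(3) = -11/2. ✓

q(t) = -2t^2 + 4t + 1/2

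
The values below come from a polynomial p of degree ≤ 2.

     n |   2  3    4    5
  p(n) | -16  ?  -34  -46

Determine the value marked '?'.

The 3 known points determine the degree-2 polynomial uniquely.
Write p(n) = an^2 + bn + c. Substituting each data point gives a linear system:
  4a + 2b + c = -16
  16a + 4b + c = -34
  25a + 5b + c = -46
Solving the system yields a = -1, b = -3, c = -6.
So p(n) = -n² - 3n - 6.
Then p(3) = -24.

-24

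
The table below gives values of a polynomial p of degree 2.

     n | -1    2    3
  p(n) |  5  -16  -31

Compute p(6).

Using the Lagrange interpolation formula with nodes -1, 2, 3:
  L_0(n) = (n - 2)(n - 3) / 12
  L_1(n) = (n + 1)(n - 3) / -3
  L_2(n) = (n + 1)(n - 2) / 4
Then p(n) = 5·L_0(n) - 16·L_1(n) - 31·L_2(n).
Expanding and collecting terms gives p(n) = -2n^2 - 5n + 2.
Evaluating at n = 6: p(6) = -100.

-100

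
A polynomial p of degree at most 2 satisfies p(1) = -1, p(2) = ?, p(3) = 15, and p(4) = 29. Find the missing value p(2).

On equispaced nodes a degree-2 polynomial has vanishing third forward difference, so
  - p(1) + 3·p(2) - 3·p(3) + p(4) = 0.
Substituting the known values and solving for p(2):
  3·p(2) = 15
  p(2) = 5.

5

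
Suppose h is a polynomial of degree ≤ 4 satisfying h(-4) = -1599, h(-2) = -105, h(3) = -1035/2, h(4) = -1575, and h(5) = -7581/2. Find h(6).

Using the Lagrange interpolation formula with nodes -4, -2, 3, 4, 5:
  L_0(n) = (n + 2)(n - 3)(n - 4)(n - 5) / 1008
  L_1(n) = (n + 4)(n - 3)(n - 4)(n - 5) / -420
  L_2(n) = (n + 4)(n + 2)(n - 4)(n - 5) / 70
  L_3(n) = (n + 4)(n + 2)(n - 3)(n - 5) / -48
  L_4(n) = (n + 4)(n + 2)(n - 3)(n - 4) / 126
Then h(n) = -1599·L_0(n) - 105·L_1(n) - 1035/2·L_2(n) - 1575·L_3(n) - 7581/2·L_4(n).
Expanding and collecting terms gives h(n) = -6n⁴ + (1/2)n³ - 3n² - 5n - 3.
Evaluating at n = 6: h(6) = -7809.

-7809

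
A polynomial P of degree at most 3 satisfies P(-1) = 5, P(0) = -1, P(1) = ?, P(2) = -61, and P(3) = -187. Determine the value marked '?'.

-11

The 4 known points determine the degree-3 polynomial uniquely.
Write P(x) = ax^3 + bx^2 + cx + d. Substituting each data point gives a linear system:
  -a + b - c + d = 5
  d = -1
  8a + 4b + 2c + d = -61
  27a + 9b + 3c + d = -187
Solving the system yields a = -6, b = -2, c = -2, d = -1.
So P(x) = -6x^3 - 2x^2 - 2x - 1.
Then P(1) = -11.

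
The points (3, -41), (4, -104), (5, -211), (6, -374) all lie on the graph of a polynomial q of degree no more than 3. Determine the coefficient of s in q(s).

-3

Write q(s) = as^3 + bs^2 + cs + d. Substituting each data point gives a linear system:
  27a + 9b + 3c + d = -41
  64a + 16b + 4c + d = -104
  125a + 25b + 5c + d = -211
  216a + 36b + 6c + d = -374
Solving the system yields a = -2, b = 2, c = -3, d = 4.
So q(s) = -2s³ + 2s² - 3s + 4.
The coefficient of s is -3.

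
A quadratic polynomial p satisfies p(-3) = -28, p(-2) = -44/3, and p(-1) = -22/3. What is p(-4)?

Write p(s) = as^2 + bs + c. Substituting each data point gives a linear system:
  9a - 3b + c = -28
  4a - 2b + c = -44/3
  a - b + c = -22/3
Solving the system yields a = -3, b = -5/3, c = -6.
So p(s) = -3s^2 - (5/3)s - 6.
Then p(-4) = -142/3.

-142/3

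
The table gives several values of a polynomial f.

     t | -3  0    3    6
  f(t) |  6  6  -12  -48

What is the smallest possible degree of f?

Forward differences of the values at t = -3, 0, 3, 6:
  f  : 6  6  -12  -48
  Δ  : 0  -18  -36
  Δ^2: -18  -18
  Δ^3: 0
The second differences are constant (-18) and nonzero, while all higher differences vanish, so the minimal degree is 2.

2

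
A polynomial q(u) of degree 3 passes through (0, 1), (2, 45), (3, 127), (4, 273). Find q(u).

q(u) = 3u^3 + 5u^2 + 1

Write q(u) = au^3 + bu^2 + cu + d. Substituting each data point gives a linear system:
  d = 1
  8a + 4b + 2c + d = 45
  27a + 9b + 3c + d = 127
  64a + 16b + 4c + d = 273
Solving the system yields a = 3, b = 5, c = 0, d = 1.
So q(u) = 3u^3 + 5u^2 + 1.
Check: q(4) = 273. ✓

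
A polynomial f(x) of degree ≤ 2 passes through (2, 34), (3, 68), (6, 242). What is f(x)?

f(x) = 6x^2 + 4x + 2

Write f(x) = ax^2 + bx + c. Substituting each data point gives a linear system:
  4a + 2b + c = 34
  9a + 3b + c = 68
  36a + 6b + c = 242
Solving the system yields a = 6, b = 4, c = 2.
So f(x) = 6x² + 4x + 2.
Check: f(6) = 242. ✓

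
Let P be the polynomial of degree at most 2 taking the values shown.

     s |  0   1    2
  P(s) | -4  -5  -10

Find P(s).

Write P(s) = as^2 + bs + c. Substituting each data point gives a linear system:
  c = -4
  a + b + c = -5
  4a + 2b + c = -10
Solving the system yields a = -2, b = 1, c = -4.
So P(s) = -2s^2 + s - 4.
Check: P(1) = -5. ✓

P(s) = -2s^2 + s - 4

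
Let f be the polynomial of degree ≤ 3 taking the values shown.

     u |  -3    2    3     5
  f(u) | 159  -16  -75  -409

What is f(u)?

f(u) = -4u^3 + 4u^2 - 3u + 6

Using the Lagrange interpolation formula with nodes -3, 2, 3, 5:
  L_0(u) = (u - 2)(u - 3)(u - 5) / -240
  L_1(u) = (u + 3)(u - 3)(u - 5) / 15
  L_2(u) = (u + 3)(u - 2)(u - 5) / -12
  L_3(u) = (u + 3)(u - 2)(u - 3) / 48
Then f(u) = 159·L_0(u) - 16·L_1(u) - 75·L_2(u) - 409·L_3(u).
Expanding and collecting terms gives f(u) = -4u^3 + 4u^2 - 3u + 6.
Check: f(-3) = 159. ✓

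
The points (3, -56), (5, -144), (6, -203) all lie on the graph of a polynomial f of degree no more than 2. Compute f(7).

-272

Using the Lagrange interpolation formula with nodes 3, 5, 6:
  L_0(s) = (s - 5)(s - 6) / 6
  L_1(s) = (s - 3)(s - 6) / -2
  L_2(s) = (s - 3)(s - 5) / 3
Then f(s) = -56·L_0(s) - 144·L_1(s) - 203·L_2(s).
Expanding and collecting terms gives f(s) = -5s^2 - 4s + 1.
Evaluating at s = 7: f(7) = -272.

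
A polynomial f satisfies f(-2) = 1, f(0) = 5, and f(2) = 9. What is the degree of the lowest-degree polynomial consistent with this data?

1

Forward differences of the values at t = -2, 0, 2:
  f  : 1  5  9
  Δ  : 4  4
  Δ^2: 0
The first differences are constant (4) and nonzero, while all higher differences vanish, so the minimal degree is 1.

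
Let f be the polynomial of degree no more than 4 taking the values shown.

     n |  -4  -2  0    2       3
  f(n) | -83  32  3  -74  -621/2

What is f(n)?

Write f(n) = an^4 + bn^3 + cn^2 + dn + e. Substituting each data point gives a linear system:
  256a - 64b + 16c - 4d + e = -83
  16a - 8b + 4c - 2d + e = 32
  e = 3
  16a + 8b + 4c + 2d + e = -74
  81a + 27b + 9c + 3d + e = -621/2
Solving the system yields a = -2, b = -6, c = 2, d = -5/2, e = 3.
So f(n) = -2n^4 - 6n^3 + 2n^2 - (5/2)n + 3.
Check: f(-4) = -83. ✓

f(n) = -2n^4 - 6n^3 + 2n^2 - (5/2)n + 3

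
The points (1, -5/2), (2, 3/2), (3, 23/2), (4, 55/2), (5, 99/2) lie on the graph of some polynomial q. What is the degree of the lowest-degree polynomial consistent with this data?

2

Forward differences of the values at t = 1, 2, 3, 4, 5:
  q  : -5/2  3/2  23/2  55/2  99/2
  Δ  : 4  10  16  22
  Δ^2: 6  6  6
  Δ^3: 0  0
  Δ^4: 0
The second differences are constant (6) and nonzero, while all higher differences vanish, so the minimal degree is 2.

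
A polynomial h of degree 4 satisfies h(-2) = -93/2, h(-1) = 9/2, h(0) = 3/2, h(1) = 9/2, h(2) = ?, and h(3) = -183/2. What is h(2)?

3/2

On equispaced nodes a degree-4 polynomial has vanishing fifth forward difference, so
  - h(-2) + 5·h(-1) - 10·h(0) + 10·h(1) - 5·h(2) + h(3) = 0.
Substituting the known values and solving for h(2):
  -5·h(2) = -15/2
  h(2) = 3/2.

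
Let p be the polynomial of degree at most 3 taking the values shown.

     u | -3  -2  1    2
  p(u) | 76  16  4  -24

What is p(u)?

p(u) = -4u^3 - 2u^2 + 6u + 4

Using the Lagrange interpolation formula with nodes -3, -2, 1, 2:
  L_0(u) = (u + 2)(u - 1)(u - 2) / -20
  L_1(u) = (u + 3)(u - 1)(u - 2) / 12
  L_2(u) = (u + 3)(u + 2)(u - 2) / -12
  L_3(u) = (u + 3)(u + 2)(u - 1) / 20
Then p(u) = 76·L_0(u) + 16·L_1(u) + 4·L_2(u) - 24·L_3(u).
Expanding and collecting terms gives p(u) = -4u^3 - 2u^2 + 6u + 4.
Check: p(-2) = 16. ✓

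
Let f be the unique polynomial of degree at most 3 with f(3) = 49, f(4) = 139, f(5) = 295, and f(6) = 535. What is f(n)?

Write f(n) = an^3 + bn^2 + cn + d. Substituting each data point gives a linear system:
  27a + 9b + 3c + d = 49
  64a + 16b + 4c + d = 139
  125a + 25b + 5c + d = 295
  216a + 36b + 6c + d = 535
Solving the system yields a = 3, b = -3, c = 0, d = -5.
So f(n) = 3n^3 - 3n^2 - 5.
Check: f(5) = 295. ✓

f(n) = 3n^3 - 3n^2 - 5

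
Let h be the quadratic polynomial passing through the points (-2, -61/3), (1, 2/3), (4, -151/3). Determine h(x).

h(x) = -4x^2 + 3x + 5/3

Write h(x) = ax^2 + bx + c. Substituting each data point gives a linear system:
  4a - 2b + c = -61/3
  a + b + c = 2/3
  16a + 4b + c = -151/3
Solving the system yields a = -4, b = 3, c = 5/3.
So h(x) = -4x^2 + 3x + 5/3.
Check: h(4) = -151/3. ✓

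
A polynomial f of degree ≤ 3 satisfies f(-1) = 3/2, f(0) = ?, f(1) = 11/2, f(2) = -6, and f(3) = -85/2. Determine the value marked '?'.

The 4 known points determine the degree-3 polynomial uniquely.
Write f(s) = as^3 + bs^2 + cs + d. Substituting each data point gives a linear system:
  -a + b - c + d = 3/2
  a + b + c + d = 11/2
  8a + 4b + 2c + d = -6
  27a + 9b + 3c + d = -85/2
Solving the system yields a = -2, b = -1/2, c = 4, d = 4.
So f(s) = -2s³ - (1/2)s² + 4s + 4.
Then f(0) = 4.

4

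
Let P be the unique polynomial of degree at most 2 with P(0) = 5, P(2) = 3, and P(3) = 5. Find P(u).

P(u) = u^2 - 3u + 5

Using the Lagrange interpolation formula with nodes 0, 2, 3:
  L_0(u) = (u - 2)(u - 3) / 6
  L_1(u) = u(u - 3) / -2
  L_2(u) = u(u - 2) / 3
Then P(u) = 5·L_0(u) + 3·L_1(u) + 5·L_2(u).
Expanding and collecting terms gives P(u) = u² - 3u + 5.
Check: P(0) = 5. ✓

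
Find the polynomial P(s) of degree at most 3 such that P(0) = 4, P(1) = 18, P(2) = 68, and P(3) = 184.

Write P(s) = as^3 + bs^2 + cs + d. Substituting each data point gives a linear system:
  d = 4
  a + b + c + d = 18
  8a + 4b + 2c + d = 68
  27a + 9b + 3c + d = 184
Solving the system yields a = 5, b = 3, c = 6, d = 4.
So P(s) = 5s³ + 3s² + 6s + 4.
Check: P(2) = 68. ✓

P(s) = 5s^3 + 3s^2 + 6s + 4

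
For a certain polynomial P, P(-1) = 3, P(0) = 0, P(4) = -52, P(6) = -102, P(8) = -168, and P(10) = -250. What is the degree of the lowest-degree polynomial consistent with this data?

2

Divided differences on the nodes -1, 0, 4, 6, 8, 10:
  order 0: 3  0  -52  -102  -168  -250
  order 1: -3  -13  -25  -33  -41
  order 2: -2  -2  -2  -2
  order 3: 0  0  0
  order 4: 0  0
  order 5: 0
The order-2 divided differences are all -2 (nonzero) and every higher order vanishes, so the data lies on a polynomial of degree exactly 2.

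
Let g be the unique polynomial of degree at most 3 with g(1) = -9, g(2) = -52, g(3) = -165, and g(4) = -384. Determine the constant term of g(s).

0

Write g(s) = as^3 + bs^2 + cs + d. Substituting each data point gives a linear system:
  a + b + c + d = -9
  8a + 4b + 2c + d = -52
  27a + 9b + 3c + d = -165
  64a + 16b + 4c + d = -384
Solving the system yields a = -6, b = 1, c = -4, d = 0.
So g(s) = -6s³ + s² - 4s.
The constant term is 0.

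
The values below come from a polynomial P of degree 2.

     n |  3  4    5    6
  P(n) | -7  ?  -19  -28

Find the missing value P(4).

-12

The 3 known points determine the degree-2 polynomial uniquely.
Write P(n) = an^2 + bn + c. Substituting each data point gives a linear system:
  9a + 3b + c = -7
  25a + 5b + c = -19
  36a + 6b + c = -28
Solving the system yields a = -1, b = 2, c = -4.
So P(n) = -n² + 2n - 4.
Then P(4) = -12.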